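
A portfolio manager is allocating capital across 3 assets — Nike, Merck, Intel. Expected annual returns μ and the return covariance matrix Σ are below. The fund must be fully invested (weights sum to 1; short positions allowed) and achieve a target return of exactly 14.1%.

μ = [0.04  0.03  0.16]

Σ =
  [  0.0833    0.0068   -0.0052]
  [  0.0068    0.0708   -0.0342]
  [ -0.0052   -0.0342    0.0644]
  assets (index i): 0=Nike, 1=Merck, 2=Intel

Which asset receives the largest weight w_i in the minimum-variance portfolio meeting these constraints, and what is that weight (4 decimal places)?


x=Σ⁻¹μ = [0.5341  2.1432  3.6657]
y=Σ⁻¹𝟙 = [11.6662  28.1915  31.4412]
a=μᵀx=0.672177  b=𝟙ᵀx=6.342986  c=𝟙ᵀy=71.298899  D=ac−b²=7.691977
λ₁=(c·0.141−b)/D = (71.298899·0.141−6.342986)/7.691977 = 0.482341
λ₂=(a−b·0.141)/D = (0.672177−6.342986·0.141)/7.691977 = -0.028885
w* = 0.482341·x + -0.028885·y:
  w_0 = 0.482341·0.5341 + -0.028885·11.6662 = -0.0794  (Nike)
  w_1 = 0.482341·2.1432 + -0.028885·28.1915 = 0.2194  (Merck)
  w_2 = 0.482341·3.6657 + -0.028885·31.4412 = 0.8600  (Intel)
Σw_i=1.0000  μᵀw=0.1410
σ²=wᵀΣw=λ₁·μ_p+λ₂ = 0.482341·0.141 + -0.028885 = 0.039125 ≈ 0.0391

Intel (0.8600)


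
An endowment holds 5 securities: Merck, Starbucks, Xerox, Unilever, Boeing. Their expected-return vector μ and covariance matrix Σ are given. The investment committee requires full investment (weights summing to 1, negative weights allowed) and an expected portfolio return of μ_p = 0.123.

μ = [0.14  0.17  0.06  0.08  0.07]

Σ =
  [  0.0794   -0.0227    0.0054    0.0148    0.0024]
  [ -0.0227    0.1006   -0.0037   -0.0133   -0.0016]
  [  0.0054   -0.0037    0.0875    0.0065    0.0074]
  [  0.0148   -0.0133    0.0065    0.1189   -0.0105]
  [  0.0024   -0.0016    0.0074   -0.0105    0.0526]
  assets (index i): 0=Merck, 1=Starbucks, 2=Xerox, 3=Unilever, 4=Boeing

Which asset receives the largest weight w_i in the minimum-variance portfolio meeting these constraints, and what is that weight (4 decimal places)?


Starbucks (0.3162)

p=Σ⁻¹μ = [2.2143  2.3287  0.4744  0.7540  1.3844]
q=Σ⁻¹𝟙 = [13.8978  14.9803  8.8420  9.5952  19.5044]
a=μᵀp=0.891570  b=𝟙ᵀp=7.155797  c=𝟙ᵀq=66.819811  D=ac−b²=8.369135
λ₁=(c·0.123−b)/D = (66.819811·0.123−7.155797)/8.369135 = 0.127019
λ₂=(a−b·0.123)/D = (0.891570−7.155797·0.123)/8.369135 = 0.001363
w* = 0.127019·p + 0.001363·q:
  w_0 = 0.127019·2.2143 + 0.001363·13.8978 = 0.3002  (Merck)
  w_1 = 0.127019·2.3287 + 0.001363·14.9803 = 0.3162  (Starbucks)
  w_2 = 0.127019·0.4744 + 0.001363·8.8420 = 0.0723  (Xerox)
  w_3 = 0.127019·0.7540 + 0.001363·9.5952 = 0.1089  (Unilever)
  w_4 = 0.127019·1.3844 + 0.001363·19.5044 = 0.2024  (Boeing)
Σw_i=1.0000  μᵀw=0.1230
σ²=wᵀΣw=λ₁·μ_p+λ₂ = 0.127019·0.123 + 0.001363 = 0.016986 ≈ 0.0170


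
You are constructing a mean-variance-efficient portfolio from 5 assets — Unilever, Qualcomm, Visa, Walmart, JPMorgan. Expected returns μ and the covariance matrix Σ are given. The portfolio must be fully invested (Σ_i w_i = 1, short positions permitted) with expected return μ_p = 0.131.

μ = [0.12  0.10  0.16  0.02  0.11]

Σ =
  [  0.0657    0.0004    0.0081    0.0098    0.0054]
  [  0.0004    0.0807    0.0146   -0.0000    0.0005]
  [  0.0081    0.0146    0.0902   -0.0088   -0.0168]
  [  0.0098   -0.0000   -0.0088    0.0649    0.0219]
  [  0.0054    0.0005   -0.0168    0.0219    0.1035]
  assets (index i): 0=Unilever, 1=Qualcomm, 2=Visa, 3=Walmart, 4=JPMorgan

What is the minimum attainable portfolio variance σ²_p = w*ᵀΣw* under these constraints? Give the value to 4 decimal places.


0.0250

u=Σ⁻¹μ = [1.5220  0.9131  1.7165  -0.1220  1.2834]
v=Σ⁻¹𝟙 = [11.2508  10.2665  11.1569  12.4549  8.2008]
a=μᵀu=0.687328  b=𝟙ᵀu=5.313049  c=𝟙ᵀv=53.330026  D=ac−b²=8.426758
λ₁=(c·0.131−b)/D = (53.330026·0.131−5.313049)/8.426758 = 0.198556
λ₂=(a−b·0.131)/D = (0.687328−5.313049·0.131)/8.426758 = -0.001030
w* = 0.198556·u + -0.001030·v:
  w_0 = 0.198556·1.5220 + -0.001030·11.2508 = 0.2906  (Unilever)
  w_1 = 0.198556·0.9131 + -0.001030·10.2665 = 0.1707  (Qualcomm)
  w_2 = 0.198556·1.7165 + -0.001030·11.1569 = 0.3293  (Visa)
  w_3 = 0.198556·-0.1220 + -0.001030·12.4549 = -0.0371  (Walmart)
  w_4 = 0.198556·1.2834 + -0.001030·8.2008 = 0.2464  (JPMorgan)
Σw_i=1.0000  μᵀw=0.1310
σ²=wᵀΣw=λ₁·μ_p+λ₂ = 0.198556·0.131 + -0.001030 = 0.024981 ≈ 0.0250


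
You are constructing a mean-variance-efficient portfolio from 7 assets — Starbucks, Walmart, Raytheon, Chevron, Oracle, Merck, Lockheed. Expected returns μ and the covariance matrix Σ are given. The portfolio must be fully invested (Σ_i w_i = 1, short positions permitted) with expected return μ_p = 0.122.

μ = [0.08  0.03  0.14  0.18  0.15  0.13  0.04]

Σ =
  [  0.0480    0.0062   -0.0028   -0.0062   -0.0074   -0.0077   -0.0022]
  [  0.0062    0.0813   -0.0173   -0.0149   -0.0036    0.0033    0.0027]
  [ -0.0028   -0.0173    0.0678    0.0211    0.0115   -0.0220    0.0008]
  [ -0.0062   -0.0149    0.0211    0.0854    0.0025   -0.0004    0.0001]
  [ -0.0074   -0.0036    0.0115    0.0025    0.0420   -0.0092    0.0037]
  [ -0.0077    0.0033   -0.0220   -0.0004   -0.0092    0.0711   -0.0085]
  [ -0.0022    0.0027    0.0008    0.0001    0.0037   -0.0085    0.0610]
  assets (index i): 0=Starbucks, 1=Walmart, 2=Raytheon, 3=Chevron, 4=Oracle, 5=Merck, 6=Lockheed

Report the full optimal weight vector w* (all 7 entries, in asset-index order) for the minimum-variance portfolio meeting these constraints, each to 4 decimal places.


g=Σ⁻¹μ = [3.1564  0.9625  2.2875  1.8332  4.1579  3.4927  0.9285]
h=Σ⁻¹𝟙 = [31.4647  15.8402  21.0955  10.8102  29.0569  29.3397  18.8586]
a=μᵀg=2.046479  b=𝟙ᵀg=16.818623  c=𝟙ᵀh=156.465757  D=ac−b²=37.337825
λ₁=(c·0.122−b)/D = (156.465757·0.122−16.818623)/37.337825 = 0.060802
λ₂=(a−b·0.122)/D = (2.046479−16.818623·0.122)/37.337825 = -0.000144
w* = 0.060802·g + -0.000144·h:
  w_0 = 0.060802·3.1564 + -0.000144·31.4647 = 0.1874  (Starbucks)
  w_1 = 0.060802·0.9625 + -0.000144·15.8402 = 0.0562  (Walmart)
  w_2 = 0.060802·2.2875 + -0.000144·21.0955 = 0.1360  (Raytheon)
  w_3 = 0.060802·1.8332 + -0.000144·10.8102 = 0.1099  (Chevron)
  w_4 = 0.060802·4.1579 + -0.000144·29.0569 = 0.2486  (Oracle)
  w_5 = 0.060802·3.4927 + -0.000144·29.3397 = 0.2081  (Merck)
  w_6 = 0.060802·0.9285 + -0.000144·18.8586 = 0.0537  (Lockheed)
Σw_i=1.0000  μᵀw=0.1220
σ²=wᵀΣw=λ₁·μ_p+λ₂ = 0.060802·0.122 + -0.000144 = 0.007273 ≈ 0.0073

0.1874  0.0562  0.1360  0.1099  0.2486  0.2081  0.0537


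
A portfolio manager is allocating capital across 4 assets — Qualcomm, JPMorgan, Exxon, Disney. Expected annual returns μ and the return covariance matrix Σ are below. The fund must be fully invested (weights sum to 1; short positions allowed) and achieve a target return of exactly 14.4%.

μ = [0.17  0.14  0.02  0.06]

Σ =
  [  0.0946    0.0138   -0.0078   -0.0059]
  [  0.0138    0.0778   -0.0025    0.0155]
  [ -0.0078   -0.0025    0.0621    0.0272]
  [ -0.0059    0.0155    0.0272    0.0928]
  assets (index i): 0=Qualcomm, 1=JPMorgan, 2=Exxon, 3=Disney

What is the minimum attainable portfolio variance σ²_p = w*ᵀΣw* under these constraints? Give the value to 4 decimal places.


0.0411

g=Σ⁻¹μ = [1.6450  1.4438  0.4170  0.3878]
h=Σ⁻¹𝟙 = [10.6550  10.4427  15.6136  5.1327]
a=μᵀg=0.513390  b=𝟙ᵀg=3.893551  c=𝟙ᵀh=41.843942  D=ac−b²=6.322527
λ₁=(c·0.144−b)/D = (41.843942·0.144−3.893551)/6.322527 = 0.337203
λ₂=(a−b·0.144)/D = (0.513390−3.893551·0.144)/6.322527 = -0.007478
w* = 0.337203·g + -0.007478·h:
  w_0 = 0.337203·1.6450 + -0.007478·10.6550 = 0.4750  (Qualcomm)
  w_1 = 0.337203·1.4438 + -0.007478·10.4427 = 0.4088  (JPMorgan)
  w_2 = 0.337203·0.4170 + -0.007478·15.6136 = 0.0238  (Exxon)
  w_3 = 0.337203·0.3878 + -0.007478·5.1327 = 0.0924  (Disney)
Σw_i=1.0000  μᵀw=0.1440
σ²=wᵀΣw=λ₁·μ_p+λ₂ = 0.337203·0.144 + -0.007478 = 0.041079 ≈ 0.0411


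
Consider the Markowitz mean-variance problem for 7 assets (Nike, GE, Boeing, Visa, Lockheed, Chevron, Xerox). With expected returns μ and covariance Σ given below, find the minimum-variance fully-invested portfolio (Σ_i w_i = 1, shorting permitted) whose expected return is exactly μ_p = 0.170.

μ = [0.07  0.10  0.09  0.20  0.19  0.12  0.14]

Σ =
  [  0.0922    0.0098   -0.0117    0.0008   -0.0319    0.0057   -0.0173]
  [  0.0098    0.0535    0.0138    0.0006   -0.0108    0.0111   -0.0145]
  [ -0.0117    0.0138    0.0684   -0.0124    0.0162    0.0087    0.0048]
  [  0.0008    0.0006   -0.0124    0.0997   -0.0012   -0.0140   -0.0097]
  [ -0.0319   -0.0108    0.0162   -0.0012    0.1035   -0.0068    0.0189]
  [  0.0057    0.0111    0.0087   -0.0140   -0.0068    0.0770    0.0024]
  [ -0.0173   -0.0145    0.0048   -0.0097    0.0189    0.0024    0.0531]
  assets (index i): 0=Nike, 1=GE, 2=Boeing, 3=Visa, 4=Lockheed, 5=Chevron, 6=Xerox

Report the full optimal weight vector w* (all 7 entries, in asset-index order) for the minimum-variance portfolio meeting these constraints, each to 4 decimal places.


p=Σ⁻¹μ = [1.8402  2.3568  0.7108  2.6493  2.0301  1.5538  3.5065]
q=Σ⁻¹𝟙 = [18.4600  20.0759  10.4849  15.3625  11.6389  10.5035  27.5699]
a=μᵀp=2.021408  b=𝟙ᵀp=14.647524  c=𝟙ᵀq=114.095530  D=ac−b²=16.083704
λ₁=(c·0.170−b)/D = (114.095530·0.170−14.647524)/16.083704 = 0.295250
λ₂=(a−b·0.170)/D = (2.021408−14.647524·0.170)/16.083704 = -0.029139
w* = 0.295250·p + -0.029139·q:
  w_0 = 0.295250·1.8402 + -0.029139·18.4600 = 0.0054  (Nike)
  w_1 = 0.295250·2.3568 + -0.029139·20.0759 = 0.1108  (GE)
  w_2 = 0.295250·0.7108 + -0.029139·10.4849 = -0.0957  (Boeing)
  w_3 = 0.295250·2.6493 + -0.029139·15.3625 = 0.3345  (Visa)
  w_4 = 0.295250·2.0301 + -0.029139·11.6389 = 0.2602  (Lockheed)
  w_5 = 0.295250·1.5538 + -0.029139·10.5035 = 0.1527  (Chevron)
  w_6 = 0.295250·3.5065 + -0.029139·27.5699 = 0.2319  (Xerox)
Σw_i=1.0000  μᵀw=0.1700
σ²=wᵀΣw=λ₁·μ_p+λ₂ = 0.295250·0.170 + -0.029139 = 0.021053 ≈ 0.0211

0.0054  0.1108  -0.0957  0.3345  0.2602  0.1527  0.2319


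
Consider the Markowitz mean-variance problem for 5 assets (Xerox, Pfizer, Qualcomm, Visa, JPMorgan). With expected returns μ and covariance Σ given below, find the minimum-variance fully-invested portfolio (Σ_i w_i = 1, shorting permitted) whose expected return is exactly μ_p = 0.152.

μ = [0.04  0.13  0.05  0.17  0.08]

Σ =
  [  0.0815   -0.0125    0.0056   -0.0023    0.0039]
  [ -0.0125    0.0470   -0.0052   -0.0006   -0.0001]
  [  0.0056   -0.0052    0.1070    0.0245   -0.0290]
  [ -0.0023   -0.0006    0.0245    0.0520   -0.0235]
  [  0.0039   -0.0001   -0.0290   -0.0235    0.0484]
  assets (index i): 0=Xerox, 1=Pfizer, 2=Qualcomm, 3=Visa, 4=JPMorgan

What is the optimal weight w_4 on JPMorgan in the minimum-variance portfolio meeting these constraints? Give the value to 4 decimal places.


0.2712

p=Σ⁻¹μ = [0.8612  3.1367  0.6139  5.0464  4.4080]
q=Σ⁻¹𝟙 = [14.2784  27.1760  14.2778  33.5108  44.3924]
a=μᵀp=1.683434  b=𝟙ᵀp=14.066122  c=𝟙ᵀq=133.635266  D=ac−b²=27.110388
λ₁=(c·0.152−b)/D = (133.635266·0.152−14.066122)/27.110388 = 0.230408
λ₂=(a−b·0.152)/D = (1.683434−14.066122·0.152)/27.110388 = -0.016769
w* = 0.230408·p + -0.016769·q:
  w_0 = 0.230408·0.8612 + -0.016769·14.2784 = -0.0410  (Xerox)
  w_1 = 0.230408·3.1367 + -0.016769·27.1760 = 0.2670  (Pfizer)
  w_2 = 0.230408·0.6139 + -0.016769·14.2778 = -0.0980  (Qualcomm)
  w_3 = 0.230408·5.0464 + -0.016769·33.5108 = 0.6008  (Visa)
  w_4 = 0.230408·4.4080 + -0.016769·44.3924 = 0.2712  (JPMorgan)
Σw_i=1.0000  μᵀw=0.1520
σ²=wᵀΣw=λ₁·μ_p+λ₂ = 0.230408·0.152 + -0.016769 = 0.018253 ≈ 0.0183


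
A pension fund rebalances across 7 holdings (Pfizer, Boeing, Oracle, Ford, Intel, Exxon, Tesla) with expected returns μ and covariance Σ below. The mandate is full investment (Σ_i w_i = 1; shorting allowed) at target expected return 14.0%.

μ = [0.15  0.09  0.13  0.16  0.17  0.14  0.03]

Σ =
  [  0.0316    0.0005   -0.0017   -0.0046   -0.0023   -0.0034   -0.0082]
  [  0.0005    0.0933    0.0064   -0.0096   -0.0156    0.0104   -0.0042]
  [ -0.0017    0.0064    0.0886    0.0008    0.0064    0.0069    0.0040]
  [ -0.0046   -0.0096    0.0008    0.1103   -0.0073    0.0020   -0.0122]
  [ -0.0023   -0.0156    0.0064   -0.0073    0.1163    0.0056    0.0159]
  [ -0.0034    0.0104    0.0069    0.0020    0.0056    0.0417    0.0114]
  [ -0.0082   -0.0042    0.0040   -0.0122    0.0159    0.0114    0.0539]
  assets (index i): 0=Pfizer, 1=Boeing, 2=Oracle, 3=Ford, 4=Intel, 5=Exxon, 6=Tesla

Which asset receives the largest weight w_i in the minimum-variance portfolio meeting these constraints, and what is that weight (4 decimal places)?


Pfizer (0.3828)

g=Σ⁻¹μ = [5.6939  1.0244  1.1160  1.9059  1.5231  2.8680  0.7953]
h=Σ⁻¹𝟙 = [42.2135  12.0740  8.3293  14.6152  7.6204  14.9686  23.1919]
a=μᵀg=2.080632  b=𝟙ᵀg=14.926767  c=𝟙ᵀh=123.012974  D=ac−b²=33.136361
λ₁=(c·0.140−b)/D = (123.012974·0.140−14.926767)/33.136361 = 0.069261
λ₂=(a−b·0.140)/D = (2.080632−14.926767·0.140)/33.136361 = -0.000275
w* = 0.069261·g + -0.000275·h:
  w_0 = 0.069261·5.6939 + -0.000275·42.2135 = 0.3828  (Pfizer)
  w_1 = 0.069261·1.0244 + -0.000275·12.0740 = 0.0676  (Boeing)
  w_2 = 0.069261·1.1160 + -0.000275·8.3293 = 0.0750  (Oracle)
  w_3 = 0.069261·1.9059 + -0.000275·14.6152 = 0.1280  (Ford)
  w_4 = 0.069261·1.5231 + -0.000275·7.6204 = 0.1034  (Intel)
  w_5 = 0.069261·2.8680 + -0.000275·14.9686 = 0.1945  (Exxon)
  w_6 = 0.069261·0.7953 + -0.000275·23.1919 = 0.0487  (Tesla)
Σw_i=1.0000  μᵀw=0.1400
σ²=wᵀΣw=λ₁·μ_p+λ₂ = 0.069261·0.140 + -0.000275 = 0.009421 ≈ 0.0094


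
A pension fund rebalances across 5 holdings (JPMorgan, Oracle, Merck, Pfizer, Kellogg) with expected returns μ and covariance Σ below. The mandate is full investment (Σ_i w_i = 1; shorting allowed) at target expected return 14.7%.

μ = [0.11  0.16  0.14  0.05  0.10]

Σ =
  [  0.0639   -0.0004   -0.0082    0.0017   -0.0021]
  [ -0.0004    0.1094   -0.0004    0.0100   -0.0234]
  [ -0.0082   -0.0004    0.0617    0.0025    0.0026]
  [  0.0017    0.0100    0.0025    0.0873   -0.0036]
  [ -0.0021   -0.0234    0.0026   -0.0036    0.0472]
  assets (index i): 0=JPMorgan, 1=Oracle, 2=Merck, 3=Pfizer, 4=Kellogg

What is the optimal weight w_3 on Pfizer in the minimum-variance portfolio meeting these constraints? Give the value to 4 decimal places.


g=Σ⁻¹μ = [2.1398  2.1232  2.4199  0.3489  3.1597]
h=Σ⁻¹𝟙 = [18.6259  14.5618  17.1421  10.1316  29.0628]
a=μᵀg=1.247290  b=𝟙ᵀg=10.191493  c=𝟙ᵀh=89.524228  D=ac−b²=7.796134
λ₁=(c·0.147−b)/D = (89.524228·0.147−10.191493)/7.796134 = 0.380774
λ₂=(a−b·0.147)/D = (1.247290−10.191493·0.147)/7.796134 = -0.032177
w* = 0.380774·g + -0.032177·h:
  w_0 = 0.380774·2.1398 + -0.032177·18.6259 = 0.2155  (JPMorgan)
  w_1 = 0.380774·2.1232 + -0.032177·14.5618 = 0.3399  (Oracle)
  w_2 = 0.380774·2.4199 + -0.032177·17.1421 = 0.3699  (Merck)
  w_3 = 0.380774·0.3489 + -0.032177·10.1316 = -0.1932  (Pfizer)
  w_4 = 0.380774·3.1597 + -0.032177·29.0628 = 0.2680  (Kellogg)
Σw_i=1.0000  μᵀw=0.1470
σ²=wᵀΣw=λ₁·μ_p+λ₂ = 0.380774·0.147 + -0.032177 = 0.023796 ≈ 0.0238

-0.1932


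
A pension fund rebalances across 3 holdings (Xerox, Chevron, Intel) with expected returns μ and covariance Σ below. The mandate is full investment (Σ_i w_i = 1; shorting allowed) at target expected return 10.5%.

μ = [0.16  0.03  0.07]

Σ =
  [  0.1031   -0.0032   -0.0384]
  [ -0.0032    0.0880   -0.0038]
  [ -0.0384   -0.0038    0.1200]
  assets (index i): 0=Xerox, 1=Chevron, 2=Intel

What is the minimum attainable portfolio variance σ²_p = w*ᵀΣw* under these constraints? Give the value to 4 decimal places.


x=Σ⁻¹μ = [2.0313  0.4687  1.2482]
y=Σ⁻¹𝟙 = [15.1434  12.5005  13.5751]
a=μᵀx=0.426448  b=𝟙ᵀx=3.748214  c=𝟙ᵀy=41.218969  D=ac−b²=3.528648
λ₁=(c·0.105−b)/D = (41.218969·0.105−3.748214)/3.528648 = 0.164306
λ₂=(a−b·0.105)/D = (0.426448−3.748214·0.105)/3.528648 = 0.009320
w* = 0.164306·x + 0.009320·y:
  w_0 = 0.164306·2.0313 + 0.009320·15.1434 = 0.4749  (Xerox)
  w_1 = 0.164306·0.4687 + 0.009320·12.5005 = 0.1935  (Chevron)
  w_2 = 0.164306·1.2482 + 0.009320·13.5751 = 0.3316  (Intel)
Σw_i=1.0000  μᵀw=0.1050
σ²=wᵀΣw=λ₁·μ_p+λ₂ = 0.164306·0.105 + 0.009320 = 0.026572 ≈ 0.0266

0.0266


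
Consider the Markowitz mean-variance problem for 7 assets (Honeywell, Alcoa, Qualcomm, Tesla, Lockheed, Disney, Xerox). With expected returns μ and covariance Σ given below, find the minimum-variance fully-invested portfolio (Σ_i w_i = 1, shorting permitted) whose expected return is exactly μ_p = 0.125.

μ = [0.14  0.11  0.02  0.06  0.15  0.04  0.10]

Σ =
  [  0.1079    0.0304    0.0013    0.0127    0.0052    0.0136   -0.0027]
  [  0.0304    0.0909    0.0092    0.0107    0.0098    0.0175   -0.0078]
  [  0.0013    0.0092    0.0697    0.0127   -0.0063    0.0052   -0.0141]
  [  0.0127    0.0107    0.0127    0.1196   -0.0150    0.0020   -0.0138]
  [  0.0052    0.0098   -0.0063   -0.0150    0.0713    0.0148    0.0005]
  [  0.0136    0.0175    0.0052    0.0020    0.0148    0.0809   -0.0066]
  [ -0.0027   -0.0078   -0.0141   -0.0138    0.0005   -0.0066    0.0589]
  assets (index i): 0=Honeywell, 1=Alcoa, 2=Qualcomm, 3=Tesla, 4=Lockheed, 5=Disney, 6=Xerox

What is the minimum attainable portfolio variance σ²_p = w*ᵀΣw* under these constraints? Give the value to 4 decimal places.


0.0202

x=Σ⁻¹μ = [0.9622  0.6980  0.6720  0.7875  2.1689  -0.1024  2.1498]
y=Σ⁻¹𝟙 = [5.2610  5.2607  17.5368  10.0895  14.6824  8.3389  25.2876]
a=μᵀx=0.808398  b=𝟙ᵀx=7.335988  c=𝟙ᵀy=86.456840  D=ac−b²=16.074822
λ₁=(c·0.125−b)/D = (86.456840·0.125−7.335988)/16.074822 = 0.215935
λ₂=(a−b·0.125)/D = (0.808398−7.335988·0.125)/16.074822 = -0.006756
w* = 0.215935·x + -0.006756·y:
  w_0 = 0.215935·0.9622 + -0.006756·5.2610 = 0.1722  (Honeywell)
  w_1 = 0.215935·0.6980 + -0.006756·5.2607 = 0.1152  (Alcoa)
  w_2 = 0.215935·0.6720 + -0.006756·17.5368 = 0.0266  (Qualcomm)
  w_3 = 0.215935·0.7875 + -0.006756·10.0895 = 0.1019  (Tesla)
  w_4 = 0.215935·2.1689 + -0.006756·14.6824 = 0.3691  (Lockheed)
  w_5 = 0.215935·-0.1024 + -0.006756·8.3389 = -0.0784  (Disney)
  w_6 = 0.215935·2.1498 + -0.006756·25.2876 = 0.2934  (Xerox)
Σw_i=1.0000  μᵀw=0.1250
σ²=wᵀΣw=λ₁·μ_p+λ₂ = 0.215935·0.125 + -0.006756 = 0.020236 ≈ 0.0202


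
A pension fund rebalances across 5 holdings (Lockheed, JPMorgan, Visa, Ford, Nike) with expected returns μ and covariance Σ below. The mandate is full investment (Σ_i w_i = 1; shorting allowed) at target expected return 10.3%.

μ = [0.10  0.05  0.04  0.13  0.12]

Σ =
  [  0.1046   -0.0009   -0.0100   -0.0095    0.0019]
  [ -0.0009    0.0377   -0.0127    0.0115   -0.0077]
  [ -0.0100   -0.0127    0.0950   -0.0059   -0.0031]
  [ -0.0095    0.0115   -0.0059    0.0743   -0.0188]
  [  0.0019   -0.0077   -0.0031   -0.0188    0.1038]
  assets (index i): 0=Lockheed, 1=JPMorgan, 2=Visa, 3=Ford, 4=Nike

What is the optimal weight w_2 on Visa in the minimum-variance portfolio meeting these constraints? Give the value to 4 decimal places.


0.1017

x=Σ⁻¹μ = [1.2243  1.3348  0.9186  2.1918  1.6571]
y=Σ⁻¹𝟙 = [12.6272  31.0629  17.4583  15.4543  15.0275]
a=μᵀx=0.709700  b=𝟙ᵀx=7.326556  c=𝟙ᵀy=91.630186  D=ac−b²=11.351525
λ₁=(c·0.103−b)/D = (91.630186·0.103−7.326556)/11.351525 = 0.185997
λ₂=(a−b·0.103)/D = (0.709700−7.326556·0.103)/11.351525 = -0.003959
w* = 0.185997·x + -0.003959·y:
  w_0 = 0.185997·1.2243 + -0.003959·12.6272 = 0.1777  (Lockheed)
  w_1 = 0.185997·1.3348 + -0.003959·31.0629 = 0.1253  (JPMorgan)
  w_2 = 0.185997·0.9186 + -0.003959·17.4583 = 0.1017  (Visa)
  w_3 = 0.185997·2.1918 + -0.003959·15.4543 = 0.3465  (Ford)
  w_4 = 0.185997·1.6571 + -0.003959·15.0275 = 0.2487  (Nike)
Σw_i=1.0000  μᵀw=0.1030
σ²=wᵀΣw=λ₁·μ_p+λ₂ = 0.185997·0.103 + -0.003959 = 0.015199 ≈ 0.0152


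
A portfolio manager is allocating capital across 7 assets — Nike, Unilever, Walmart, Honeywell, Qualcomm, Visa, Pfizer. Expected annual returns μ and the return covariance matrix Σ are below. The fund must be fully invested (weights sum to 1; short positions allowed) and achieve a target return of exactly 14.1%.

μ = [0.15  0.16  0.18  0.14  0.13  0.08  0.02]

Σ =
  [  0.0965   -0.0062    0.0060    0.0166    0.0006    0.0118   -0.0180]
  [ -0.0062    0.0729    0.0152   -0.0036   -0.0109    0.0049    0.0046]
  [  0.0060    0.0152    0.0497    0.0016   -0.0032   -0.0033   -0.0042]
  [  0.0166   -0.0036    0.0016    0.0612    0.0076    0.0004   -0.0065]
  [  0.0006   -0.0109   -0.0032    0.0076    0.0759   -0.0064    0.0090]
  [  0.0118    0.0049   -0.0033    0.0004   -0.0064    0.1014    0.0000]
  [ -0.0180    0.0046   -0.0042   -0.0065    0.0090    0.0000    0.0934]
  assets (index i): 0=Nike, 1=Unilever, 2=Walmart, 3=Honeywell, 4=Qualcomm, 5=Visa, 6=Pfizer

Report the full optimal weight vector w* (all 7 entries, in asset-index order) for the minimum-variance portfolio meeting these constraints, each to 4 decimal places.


0.1028  0.1682  0.2571  0.1618  0.1710  0.0789  0.0603

g=Σ⁻¹μ = [1.1509  1.9620  3.0364  1.8083  1.9487  0.7749  0.4139]
h=Σ⁻¹𝟙 = [8.7005  12.1045  17.4707  13.7863  13.5637  9.6348  12.2253]
a=μᵀg=1.609880  b=𝟙ᵀg=11.095173  c=𝟙ᵀh=87.485788  D=ac−b²=17.738725
λ₁=(c·0.141−b)/D = (87.485788·0.141−11.095173)/17.738725 = 0.069922
λ₂=(a−b·0.141)/D = (1.609880−11.095173·0.141)/17.738725 = 0.002563
w* = 0.069922·g + 0.002563·h:
  w_0 = 0.069922·1.1509 + 0.002563·8.7005 = 0.1028  (Nike)
  w_1 = 0.069922·1.9620 + 0.002563·12.1045 = 0.1682  (Unilever)
  w_2 = 0.069922·3.0364 + 0.002563·17.4707 = 0.2571  (Walmart)
  w_3 = 0.069922·1.8083 + 0.002563·13.7863 = 0.1618  (Honeywell)
  w_4 = 0.069922·1.9487 + 0.002563·13.5637 = 0.1710  (Qualcomm)
  w_5 = 0.069922·0.7749 + 0.002563·9.6348 = 0.0789  (Visa)
  w_6 = 0.069922·0.4139 + 0.002563·12.2253 = 0.0603  (Pfizer)
Σw_i=1.0000  μᵀw=0.1410
σ²=wᵀΣw=λ₁·μ_p+λ₂ = 0.069922·0.141 + 0.002563 = 0.012422 ≈ 0.0124


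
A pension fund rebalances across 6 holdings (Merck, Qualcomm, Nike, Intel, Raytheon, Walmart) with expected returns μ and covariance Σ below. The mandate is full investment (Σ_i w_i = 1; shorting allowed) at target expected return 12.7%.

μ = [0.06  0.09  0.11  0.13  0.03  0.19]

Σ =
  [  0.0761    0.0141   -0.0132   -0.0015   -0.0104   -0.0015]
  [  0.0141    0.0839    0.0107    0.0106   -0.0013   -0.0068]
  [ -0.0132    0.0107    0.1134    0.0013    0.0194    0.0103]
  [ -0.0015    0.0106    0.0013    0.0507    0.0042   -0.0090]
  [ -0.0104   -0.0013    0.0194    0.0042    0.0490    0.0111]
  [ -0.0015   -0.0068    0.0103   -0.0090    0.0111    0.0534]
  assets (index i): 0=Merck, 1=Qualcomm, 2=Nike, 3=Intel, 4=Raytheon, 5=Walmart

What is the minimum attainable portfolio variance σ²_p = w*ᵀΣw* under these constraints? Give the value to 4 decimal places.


0.0128

g=Σ⁻¹μ = [0.8159  0.7732  0.6907  3.2188  -0.7028  4.2348]
h=Σ⁻¹𝟙 = [15.5185  7.8647  5.2021  20.5406  15.7051  19.3579]
a=μᵀg=1.396489  b=𝟙ᵀg=9.030610  c=𝟙ᵀh=84.189001  D=ac−b²=36.017116
λ₁=(c·0.127−b)/D = (84.189001·0.127−9.030610)/36.017116 = 0.046128
λ₂=(a−b·0.127)/D = (1.396489−9.030610·0.127)/36.017116 = 0.006930
w* = 0.046128·g + 0.006930·h:
  w_0 = 0.046128·0.8159 + 0.006930·15.5185 = 0.1452  (Merck)
  w_1 = 0.046128·0.7732 + 0.006930·7.8647 = 0.0902  (Qualcomm)
  w_2 = 0.046128·0.6907 + 0.006930·5.2021 = 0.0679  (Nike)
  w_3 = 0.046128·3.2188 + 0.006930·20.5406 = 0.2908  (Intel)
  w_4 = 0.046128·-0.7028 + 0.006930·15.7051 = 0.0764  (Raytheon)
  w_5 = 0.046128·4.2348 + 0.006930·19.3579 = 0.3295  (Walmart)
Σw_i=1.0000  μᵀw=0.1270
σ²=wᵀΣw=λ₁·μ_p+λ₂ = 0.046128·0.127 + 0.006930 = 0.012788 ≈ 0.0128


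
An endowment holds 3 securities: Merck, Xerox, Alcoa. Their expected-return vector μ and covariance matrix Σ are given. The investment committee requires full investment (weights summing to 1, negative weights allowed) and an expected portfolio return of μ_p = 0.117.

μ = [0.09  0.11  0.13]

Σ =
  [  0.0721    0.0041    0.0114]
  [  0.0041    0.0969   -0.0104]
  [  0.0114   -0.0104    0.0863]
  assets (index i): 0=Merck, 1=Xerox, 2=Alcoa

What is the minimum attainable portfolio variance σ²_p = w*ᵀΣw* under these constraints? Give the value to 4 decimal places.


x=Σ⁻¹μ = [0.9339  1.2604  1.5349]
y=Σ⁻¹𝟙 = [11.4366  11.0606  11.4096]
a=μᵀx=0.422234  b=𝟙ᵀx=3.729215  c=𝟙ᵀy=33.906863  D=ac−b²=0.409571
λ₁=(c·0.117−b)/D = (33.906863·0.117−3.729215)/0.409571 = 0.580823
λ₂=(a−b·0.117)/D = (0.422234−3.729215·0.117)/0.409571 = -0.034389
w* = 0.580823·x + -0.034389·y:
  w_0 = 0.580823·0.9339 + -0.034389·11.4366 = 0.1491  (Merck)
  w_1 = 0.580823·1.2604 + -0.034389·11.0606 = 0.3517  (Xerox)
  w_2 = 0.580823·1.5349 + -0.034389·11.4096 = 0.4991  (Alcoa)
Σw_i=1.0000  μᵀw=0.1170
σ²=wᵀΣw=λ₁·μ_p+λ₂ = 0.580823·0.117 + -0.034389 = 0.033568 ≈ 0.0336

0.0336


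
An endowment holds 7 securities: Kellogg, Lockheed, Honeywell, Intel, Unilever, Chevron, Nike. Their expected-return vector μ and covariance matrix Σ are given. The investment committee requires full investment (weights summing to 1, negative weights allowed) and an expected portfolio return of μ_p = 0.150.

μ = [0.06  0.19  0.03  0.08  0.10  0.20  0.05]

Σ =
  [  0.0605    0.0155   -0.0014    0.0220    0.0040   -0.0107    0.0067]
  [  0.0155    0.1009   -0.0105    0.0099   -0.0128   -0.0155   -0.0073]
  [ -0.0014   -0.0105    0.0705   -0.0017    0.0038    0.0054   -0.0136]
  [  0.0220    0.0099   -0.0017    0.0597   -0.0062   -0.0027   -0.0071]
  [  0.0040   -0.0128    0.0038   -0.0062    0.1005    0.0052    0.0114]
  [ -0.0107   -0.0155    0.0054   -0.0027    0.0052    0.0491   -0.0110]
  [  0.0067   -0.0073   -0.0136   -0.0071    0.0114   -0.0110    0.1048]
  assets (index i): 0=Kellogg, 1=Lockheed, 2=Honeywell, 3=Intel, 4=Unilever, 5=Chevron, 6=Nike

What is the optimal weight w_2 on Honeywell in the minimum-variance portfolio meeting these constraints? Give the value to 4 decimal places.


0.0490

p=Σ⁻¹μ = [0.6032  2.7623  0.6633  1.1629  0.9572  5.2447  1.2422]
q=Σ⁻¹𝟙 = [10.4677  15.2724  17.3033  14.8637  8.5104  28.9092  15.2977]
a=μᵀp=1.880727  b=𝟙ᵀp=12.635766  c=𝟙ᵀq=110.624283  D=ac−b²=48.391522
λ₁=(c·0.150−b)/D = (110.624283·0.150−12.635766)/48.391522 = 0.081789
λ₂=(a−b·0.150)/D = (1.880727−12.635766·0.150)/48.391522 = -0.000302
w* = 0.081789·p + -0.000302·q:
  w_0 = 0.081789·0.6032 + -0.000302·10.4677 = 0.0462  (Kellogg)
  w_1 = 0.081789·2.7623 + -0.000302·15.2724 = 0.2213  (Lockheed)
  w_2 = 0.081789·0.6633 + -0.000302·17.3033 = 0.0490  (Honeywell)
  w_3 = 0.081789·1.1629 + -0.000302·14.8637 = 0.0906  (Intel)
  w_4 = 0.081789·0.9572 + -0.000302·8.5104 = 0.0757  (Unilever)
  w_5 = 0.081789·5.2447 + -0.000302·28.9092 = 0.4202  (Chevron)
  w_6 = 0.081789·1.2422 + -0.000302·15.2977 = 0.0970  (Nike)
Σw_i=1.0000  μᵀw=0.1500
σ²=wᵀΣw=λ₁·μ_p+λ₂ = 0.081789·0.150 + -0.000302 = 0.011966 ≈ 0.0120


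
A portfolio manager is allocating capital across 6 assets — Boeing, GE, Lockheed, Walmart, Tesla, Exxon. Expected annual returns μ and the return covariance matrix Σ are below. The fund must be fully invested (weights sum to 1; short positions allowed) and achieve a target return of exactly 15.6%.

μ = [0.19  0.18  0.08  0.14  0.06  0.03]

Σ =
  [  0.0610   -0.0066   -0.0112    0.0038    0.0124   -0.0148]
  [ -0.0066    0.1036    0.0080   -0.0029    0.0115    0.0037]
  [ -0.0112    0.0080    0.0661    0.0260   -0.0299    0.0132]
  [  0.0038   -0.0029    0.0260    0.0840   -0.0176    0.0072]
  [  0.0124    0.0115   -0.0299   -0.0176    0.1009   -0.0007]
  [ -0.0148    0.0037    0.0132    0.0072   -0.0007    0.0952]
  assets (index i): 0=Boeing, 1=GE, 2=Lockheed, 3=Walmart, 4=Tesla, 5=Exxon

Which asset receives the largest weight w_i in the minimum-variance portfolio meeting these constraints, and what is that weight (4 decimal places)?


Boeing (0.4238)

x=Σ⁻¹μ = [3.4736  1.8201  1.2248  1.2631  0.5472  0.5231]
y=Σ⁻¹𝟙 = [19.9564  7.8276  18.6861  7.4325  13.4710  10.2484]
a=μᵀx=1.310933  b=𝟙ᵀx=8.851832  c=𝟙ᵀy=77.621991  D=ac−b²=23.402311
λ₁=(c·0.156−b)/D = (77.621991·0.156−8.851832)/23.402311 = 0.139183
λ₂=(a−b·0.156)/D = (1.310933−8.851832·0.156)/23.402311 = -0.002989
w* = 0.139183·x + -0.002989·y:
  w_0 = 0.139183·3.4736 + -0.002989·19.9564 = 0.4238  (Boeing)
  w_1 = 0.139183·1.8201 + -0.002989·7.8276 = 0.2299  (GE)
  w_2 = 0.139183·1.2248 + -0.002989·18.6861 = 0.1146  (Lockheed)
  w_3 = 0.139183·1.2631 + -0.002989·7.4325 = 0.1536  (Walmart)
  w_4 = 0.139183·0.5472 + -0.002989·13.4710 = 0.0359  (Tesla)
  w_5 = 0.139183·0.5231 + -0.002989·10.2484 = 0.0422  (Exxon)
Σw_i=1.0000  μᵀw=0.1560
σ²=wᵀΣw=λ₁·μ_p+λ₂ = 0.139183·0.156 + -0.002989 = 0.018723 ≈ 0.0187


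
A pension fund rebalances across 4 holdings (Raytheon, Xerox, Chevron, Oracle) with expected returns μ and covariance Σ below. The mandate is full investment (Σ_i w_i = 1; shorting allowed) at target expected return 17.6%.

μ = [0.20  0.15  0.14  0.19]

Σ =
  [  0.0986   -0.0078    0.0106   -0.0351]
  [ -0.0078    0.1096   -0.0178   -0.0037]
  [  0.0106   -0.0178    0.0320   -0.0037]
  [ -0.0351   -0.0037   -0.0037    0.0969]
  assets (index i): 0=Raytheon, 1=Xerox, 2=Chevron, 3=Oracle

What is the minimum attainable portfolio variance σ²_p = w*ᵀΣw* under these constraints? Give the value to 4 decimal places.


0.0151

g=Σ⁻¹μ = [2.8362  2.5295  5.2223  3.2841]
h=Σ⁻¹𝟙 = [13.5430  16.8688  38.1505  17.3264]
a=μᵀg=2.301753  b=𝟙ᵀg=13.872016  c=𝟙ᵀh=85.888765  D=ac−b²=5.261899
λ₁=(c·0.176−b)/D = (85.888765·0.176−13.872016)/5.261899 = 0.236494
λ₂=(a−b·0.176)/D = (2.301753−13.872016·0.176)/5.261899 = -0.026553
w* = 0.236494·g + -0.026553·h:
  w_0 = 0.236494·2.8362 + -0.026553·13.5430 = 0.3111  (Raytheon)
  w_1 = 0.236494·2.5295 + -0.026553·16.8688 = 0.1503  (Xerox)
  w_2 = 0.236494·5.2223 + -0.026553·38.1505 = 0.2220  (Chevron)
  w_3 = 0.236494·3.2841 + -0.026553·17.3264 = 0.3166  (Oracle)
Σw_i=1.0000  μᵀw=0.1760
σ²=wᵀΣw=λ₁·μ_p+λ₂ = 0.236494·0.176 + -0.026553 = 0.015069 ≈ 0.0151


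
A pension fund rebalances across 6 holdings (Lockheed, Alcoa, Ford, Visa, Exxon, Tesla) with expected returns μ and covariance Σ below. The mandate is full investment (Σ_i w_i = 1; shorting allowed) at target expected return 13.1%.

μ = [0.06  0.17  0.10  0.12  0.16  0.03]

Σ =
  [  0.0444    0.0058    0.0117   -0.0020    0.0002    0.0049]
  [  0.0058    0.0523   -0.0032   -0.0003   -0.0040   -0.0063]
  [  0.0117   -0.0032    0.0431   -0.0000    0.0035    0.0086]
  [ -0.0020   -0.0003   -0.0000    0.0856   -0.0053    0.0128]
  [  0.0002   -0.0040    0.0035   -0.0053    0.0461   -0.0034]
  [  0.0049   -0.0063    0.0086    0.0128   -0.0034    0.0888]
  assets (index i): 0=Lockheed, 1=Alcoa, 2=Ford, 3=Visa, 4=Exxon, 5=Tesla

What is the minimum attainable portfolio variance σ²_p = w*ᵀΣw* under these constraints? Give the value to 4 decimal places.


0.0106

p=Σ⁻¹μ = [0.3317  3.6814  2.1347  1.6169  3.8337  0.2877]
q=Σ⁻¹𝟙 = [14.6173  21.6140  16.9641  12.1816  24.3187  9.5204]
a=μᵀp=1.675277  b=𝟙ᵀp=11.886218  c=𝟙ᵀq=99.216061  D=ac−b²=24.932225
λ₁=(c·0.131−b)/D = (99.216061·0.131−11.886218)/24.932225 = 0.044564
λ₂=(a−b·0.131)/D = (1.675277−11.886218·0.131)/24.932225 = 0.004740
w* = 0.044564·p + 0.004740·q:
  w_0 = 0.044564·0.3317 + 0.004740·14.6173 = 0.0841  (Lockheed)
  w_1 = 0.044564·3.6814 + 0.004740·21.6140 = 0.2665  (Alcoa)
  w_2 = 0.044564·2.1347 + 0.004740·16.9641 = 0.1755  (Ford)
  w_3 = 0.044564·1.6169 + 0.004740·12.1816 = 0.1298  (Visa)
  w_4 = 0.044564·3.8337 + 0.004740·24.3187 = 0.2861  (Exxon)
  w_5 = 0.044564·0.2877 + 0.004740·9.5204 = 0.0579  (Tesla)
Σw_i=1.0000  μᵀw=0.1310
σ²=wᵀΣw=λ₁·μ_p+λ₂ = 0.044564·0.131 + 0.004740 = 0.010578 ≈ 0.0106


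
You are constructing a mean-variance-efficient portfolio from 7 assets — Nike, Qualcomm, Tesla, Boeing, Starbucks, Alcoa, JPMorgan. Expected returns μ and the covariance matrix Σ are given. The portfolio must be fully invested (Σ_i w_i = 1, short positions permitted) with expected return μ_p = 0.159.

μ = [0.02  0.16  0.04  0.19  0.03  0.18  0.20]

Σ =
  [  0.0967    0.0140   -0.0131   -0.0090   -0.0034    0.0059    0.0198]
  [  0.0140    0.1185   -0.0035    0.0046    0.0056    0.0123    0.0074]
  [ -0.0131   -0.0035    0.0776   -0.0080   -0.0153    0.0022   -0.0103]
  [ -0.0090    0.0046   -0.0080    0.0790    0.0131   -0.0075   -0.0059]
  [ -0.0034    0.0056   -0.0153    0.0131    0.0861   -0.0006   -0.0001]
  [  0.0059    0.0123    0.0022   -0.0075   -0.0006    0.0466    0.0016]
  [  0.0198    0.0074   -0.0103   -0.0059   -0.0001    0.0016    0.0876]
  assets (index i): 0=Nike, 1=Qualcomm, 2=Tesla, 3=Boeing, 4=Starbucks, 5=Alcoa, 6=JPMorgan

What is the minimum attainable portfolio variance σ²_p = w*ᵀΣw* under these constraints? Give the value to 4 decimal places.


g=Σ⁻¹μ = [-0.2374  0.7113  1.0486  3.0077  0.0527  4.0534  2.5286]
h=Σ⁻¹𝟙 = [10.8626  3.6264  20.1240  16.3912  13.0467  20.5788  11.7631]
a=μᵀg=1.959382  b=𝟙ᵀg=11.164986  c=𝟙ᵀh=96.392860  D=ac−b²=64.213548
λ₁=(c·0.159−b)/D = (96.392860·0.159−11.164986)/64.213548 = 0.064807
λ₂=(a−b·0.159)/D = (1.959382−11.164986·0.159)/64.213548 = 0.002868
w* = 0.064807·g + 0.002868·h:
  w_0 = 0.064807·-0.2374 + 0.002868·10.8626 = 0.0158  (Nike)
  w_1 = 0.064807·0.7113 + 0.002868·3.6264 = 0.0565  (Qualcomm)
  w_2 = 0.064807·1.0486 + 0.002868·20.1240 = 0.1257  (Tesla)
  w_3 = 0.064807·3.0077 + 0.002868·16.3912 = 0.2419  (Boeing)
  w_4 = 0.064807·0.0527 + 0.002868·13.0467 = 0.0408  (Starbucks)
  w_5 = 0.064807·4.0534 + 0.002868·20.5788 = 0.3217  (Alcoa)
  w_6 = 0.064807·2.5286 + 0.002868·11.7631 = 0.1976  (JPMorgan)
Σw_i=1.0000  μᵀw=0.1590
σ²=wᵀΣw=λ₁·μ_p+λ₂ = 0.064807·0.159 + 0.002868 = 0.013172 ≈ 0.0132

0.0132


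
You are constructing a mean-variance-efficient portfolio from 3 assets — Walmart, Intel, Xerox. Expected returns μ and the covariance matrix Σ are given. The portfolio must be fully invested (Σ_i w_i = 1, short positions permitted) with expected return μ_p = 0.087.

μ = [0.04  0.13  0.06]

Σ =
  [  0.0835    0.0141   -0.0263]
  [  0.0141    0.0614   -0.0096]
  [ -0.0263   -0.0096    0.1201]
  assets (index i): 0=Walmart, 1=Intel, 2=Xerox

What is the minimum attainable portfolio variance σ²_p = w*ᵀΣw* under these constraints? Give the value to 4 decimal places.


u=Σ⁻¹μ = [0.3512  2.1537  0.7486]
v=Σ⁻¹𝟙 = [13.3387  15.1717  12.4601]
a=μᵀu=0.338942  b=𝟙ᵀu=3.253471  c=𝟙ᵀv=40.970436  D=ac−b²=3.301529
λ₁=(c·0.087−b)/D = (40.970436·0.087−3.253471)/3.301529 = 0.094186
λ₂=(a−b·0.087)/D = (0.338942−3.253471·0.087)/3.301529 = 0.016929
w* = 0.094186·u + 0.016929·v:
  w_0 = 0.094186·0.3512 + 0.016929·13.3387 = 0.2589  (Walmart)
  w_1 = 0.094186·2.1537 + 0.016929·15.1717 = 0.4597  (Intel)
  w_2 = 0.094186·0.7486 + 0.016929·12.4601 = 0.2814  (Xerox)
Σw_i=1.0000  μᵀw=0.0870
σ²=wᵀΣw=λ₁·μ_p+λ₂ = 0.094186·0.087 + 0.016929 = 0.025123 ≈ 0.0251

0.0251


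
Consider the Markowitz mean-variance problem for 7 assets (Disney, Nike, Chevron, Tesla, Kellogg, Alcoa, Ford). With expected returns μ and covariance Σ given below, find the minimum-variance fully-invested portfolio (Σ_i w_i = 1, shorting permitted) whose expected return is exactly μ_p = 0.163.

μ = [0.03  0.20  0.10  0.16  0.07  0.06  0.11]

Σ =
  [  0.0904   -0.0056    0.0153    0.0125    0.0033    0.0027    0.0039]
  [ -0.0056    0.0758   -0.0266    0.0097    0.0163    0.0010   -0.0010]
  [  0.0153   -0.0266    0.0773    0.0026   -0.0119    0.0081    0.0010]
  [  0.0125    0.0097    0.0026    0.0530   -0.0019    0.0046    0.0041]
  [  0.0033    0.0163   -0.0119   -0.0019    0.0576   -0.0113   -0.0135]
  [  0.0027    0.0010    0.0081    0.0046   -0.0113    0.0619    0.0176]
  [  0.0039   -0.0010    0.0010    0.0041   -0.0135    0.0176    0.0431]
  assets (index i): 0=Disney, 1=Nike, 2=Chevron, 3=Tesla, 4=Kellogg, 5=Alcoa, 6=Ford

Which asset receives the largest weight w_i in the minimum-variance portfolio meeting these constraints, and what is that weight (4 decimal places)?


x=Σ⁻¹μ = [-0.4226  2.8711  2.5200  2.3100  1.6971  -0.0880  2.9464]
y=Σ⁻¹𝟙 = [4.6588  13.2214  18.7174  12.5277  25.5185  9.7770  25.4616]
a=μᵀx=1.620756  b=𝟙ᵀx=11.833925  c=𝟙ᵀy=109.882546  D=ac−b²=38.050996
λ₁=(c·0.163−b)/D = (109.882546·0.163−11.833925)/38.050996 = 0.159705
λ₂=(a−b·0.163)/D = (1.620756−11.833925·0.163)/38.050996 = -0.008099
w* = 0.159705·x + -0.008099·y:
  w_0 = 0.159705·-0.4226 + -0.008099·4.6588 = -0.1052  (Disney)
  w_1 = 0.159705·2.8711 + -0.008099·13.2214 = 0.3514  (Nike)
  w_2 = 0.159705·2.5200 + -0.008099·18.7174 = 0.2509  (Chevron)
  w_3 = 0.159705·2.3100 + -0.008099·12.5277 = 0.2675  (Tesla)
  w_4 = 0.159705·1.6971 + -0.008099·25.5185 = 0.0644  (Kellogg)
  w_5 = 0.159705·-0.0880 + -0.008099·9.7770 = -0.0932  (Alcoa)
  w_6 = 0.159705·2.9464 + -0.008099·25.4616 = 0.2643  (Ford)
Σw_i=1.0000  μᵀw=0.1630
σ²=wᵀΣw=λ₁·μ_p+λ₂ = 0.159705·0.163 + -0.008099 = 0.017933 ≈ 0.0179

Nike (0.3514)


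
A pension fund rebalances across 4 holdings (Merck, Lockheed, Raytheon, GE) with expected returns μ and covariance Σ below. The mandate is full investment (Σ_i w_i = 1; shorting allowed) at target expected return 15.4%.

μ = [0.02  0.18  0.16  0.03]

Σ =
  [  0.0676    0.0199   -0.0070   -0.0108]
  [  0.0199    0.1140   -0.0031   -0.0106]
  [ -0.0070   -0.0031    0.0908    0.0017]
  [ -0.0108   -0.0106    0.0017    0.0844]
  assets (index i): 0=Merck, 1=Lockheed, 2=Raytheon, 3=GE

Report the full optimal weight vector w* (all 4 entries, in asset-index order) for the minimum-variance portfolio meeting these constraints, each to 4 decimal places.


-0.0057  0.4277  0.4599  0.1181

p=Σ⁻¹μ = [0.0798  1.6644  1.8150  0.5381]
q=Σ⁻¹𝟙 = [16.1470  7.6464  12.2452  14.6282]
a=μᵀp=0.607737  b=𝟙ᵀp=4.097380  c=𝟙ᵀq=50.666884  D=ac−b²=14.003607
λ₁=(c·0.154−b)/D = (50.666884·0.154−4.097380)/14.003607 = 0.264598
λ₂=(a−b·0.154)/D = (0.607737−4.097380·0.154)/14.003607 = -0.001661
w* = 0.264598·p + -0.001661·q:
  w_0 = 0.264598·0.0798 + -0.001661·16.1470 = -0.0057  (Merck)
  w_1 = 0.264598·1.6644 + -0.001661·7.6464 = 0.4277  (Lockheed)
  w_2 = 0.264598·1.8150 + -0.001661·12.2452 = 0.4599  (Raytheon)
  w_3 = 0.264598·0.5381 + -0.001661·14.6282 = 0.1181  (GE)
Σw_i=1.0000  μᵀw=0.1540
σ²=wᵀΣw=λ₁·μ_p+λ₂ = 0.264598·0.154 + -0.001661 = 0.039087 ≈ 0.0391


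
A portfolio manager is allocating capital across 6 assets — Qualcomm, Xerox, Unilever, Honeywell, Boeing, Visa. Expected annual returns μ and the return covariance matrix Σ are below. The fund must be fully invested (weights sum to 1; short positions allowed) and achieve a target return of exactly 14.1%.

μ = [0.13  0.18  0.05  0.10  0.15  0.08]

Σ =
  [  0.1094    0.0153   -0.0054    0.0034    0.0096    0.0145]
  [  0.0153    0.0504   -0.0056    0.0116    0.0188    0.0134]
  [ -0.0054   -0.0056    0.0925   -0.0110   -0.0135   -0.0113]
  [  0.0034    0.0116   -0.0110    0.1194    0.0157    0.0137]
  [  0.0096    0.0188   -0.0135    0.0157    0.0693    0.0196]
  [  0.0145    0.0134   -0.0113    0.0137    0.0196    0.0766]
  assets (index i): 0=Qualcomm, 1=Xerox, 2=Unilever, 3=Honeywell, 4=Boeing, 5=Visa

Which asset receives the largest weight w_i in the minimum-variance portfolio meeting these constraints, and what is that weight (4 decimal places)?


Xerox (0.4419)

u=Σ⁻¹μ = [0.6912  2.8281  1.0205  0.4419  1.3599  0.1423]
v=Σ⁻¹𝟙 = [5.9981  12.5406  15.0500  6.1748  9.3396  8.4517]
a=μᵀu=0.909523  b=𝟙ᵀu=6.484111  c=𝟙ᵀv=57.554769  D=ac−b²=10.303705
λ₁=(c·0.141−b)/D = (57.554769·0.141−6.484111)/10.303705 = 0.158303
λ₂=(a−b·0.141)/D = (0.909523−6.484111·0.141)/10.303705 = -0.000460
w* = 0.158303·u + -0.000460·v:
  w_0 = 0.158303·0.6912 + -0.000460·5.9981 = 0.1067  (Qualcomm)
  w_1 = 0.158303·2.8281 + -0.000460·12.5406 = 0.4419  (Xerox)
  w_2 = 0.158303·1.0205 + -0.000460·15.0500 = 0.1546  (Unilever)
  w_3 = 0.158303·0.4419 + -0.000460·6.1748 = 0.0671  (Honeywell)
  w_4 = 0.158303·1.3599 + -0.000460·9.3396 = 0.2110  (Boeing)
  w_5 = 0.158303·0.1423 + -0.000460·8.4517 = 0.0186  (Visa)
Σw_i=1.0000  μᵀw=0.1410
σ²=wᵀΣw=λ₁·μ_p+λ₂ = 0.158303·0.141 + -0.000460 = 0.021861 ≈ 0.0219
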